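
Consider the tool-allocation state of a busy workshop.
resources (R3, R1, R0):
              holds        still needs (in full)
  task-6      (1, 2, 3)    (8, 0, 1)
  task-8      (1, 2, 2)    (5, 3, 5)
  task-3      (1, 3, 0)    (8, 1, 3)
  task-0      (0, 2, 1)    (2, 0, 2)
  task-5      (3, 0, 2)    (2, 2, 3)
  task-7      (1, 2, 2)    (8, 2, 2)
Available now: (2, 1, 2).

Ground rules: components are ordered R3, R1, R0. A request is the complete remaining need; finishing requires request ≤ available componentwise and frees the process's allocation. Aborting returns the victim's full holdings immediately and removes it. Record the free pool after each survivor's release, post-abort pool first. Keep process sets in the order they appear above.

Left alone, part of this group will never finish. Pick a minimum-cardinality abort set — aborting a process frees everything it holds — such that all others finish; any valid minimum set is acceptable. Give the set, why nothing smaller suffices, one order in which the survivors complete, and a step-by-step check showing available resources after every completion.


Abort task-6 and task-7.
Key observation: aborting task-6 and task-7 returns (2, 4, 5), and task-3 — hopeless before — runs at step 4 with the returned capacity in the pool.
No one abort is enough; case by case: task-6 alone leaves task-3 blocked (short on R3); task-8 alone leaves task-6 blocked (short on R3); task-3 alone leaves task-6 blocked (short on R3); task-0 alone leaves task-6 blocked (short on R3); task-5 alone leaves task-6 blocked (short on R3); task-7 alone leaves task-6 blocked (short on R3).
Survivors finish in the order: task-0, task-5, task-8, task-3. Verifying each step (pool after the aborts first):
  pool = (4, 5, 7)
  task-0 needs (2, 0, 2) <= (4, 5, 7) -> finishes; pool += (0, 2, 1) = (4, 7, 8)
  task-5 needs (2, 2, 3) <= (4, 7, 8) -> finishes; pool += (3, 0, 2) = (7, 7, 10)
  task-8 needs (5, 3, 5) <= (7, 7, 10) -> finishes; pool += (1, 2, 2) = (8, 9, 12)
  task-3 needs (8, 1, 3) <= (8, 9, 12) -> finishes; pool += (1, 3, 0) = (9, 12, 12)


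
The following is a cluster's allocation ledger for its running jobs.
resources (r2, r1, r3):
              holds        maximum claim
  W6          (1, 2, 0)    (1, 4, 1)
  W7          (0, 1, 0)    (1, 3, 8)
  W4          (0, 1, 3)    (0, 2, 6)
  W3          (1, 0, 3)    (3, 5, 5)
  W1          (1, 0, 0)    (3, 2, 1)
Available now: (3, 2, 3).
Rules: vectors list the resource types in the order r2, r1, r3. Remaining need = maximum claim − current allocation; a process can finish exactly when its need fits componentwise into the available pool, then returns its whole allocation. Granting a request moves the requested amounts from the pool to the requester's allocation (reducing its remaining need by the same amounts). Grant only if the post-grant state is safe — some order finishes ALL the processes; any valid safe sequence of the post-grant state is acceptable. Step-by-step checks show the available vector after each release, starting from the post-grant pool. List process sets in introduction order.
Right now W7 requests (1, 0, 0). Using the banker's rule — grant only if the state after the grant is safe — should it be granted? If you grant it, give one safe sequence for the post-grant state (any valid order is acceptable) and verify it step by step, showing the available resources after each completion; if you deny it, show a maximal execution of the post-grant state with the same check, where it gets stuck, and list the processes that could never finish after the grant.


GRANT. The post-grant state is safe; one safe sequence: W6, W1, W4, W3, W7.
Key observation: granting shrinks the pool to (2, 2, 3), yet W6 still fits and the chain goes through.
Verifying the post-grant state step by step:
  pool = (2, 2, 3)
  run W6 (needs (0, 2, 1), free (2, 2, 3)); after release of (1, 2, 0) the pool is (3, 4, 3)
  run W1 (needs (2, 2, 1), free (3, 4, 3)); after release of (1, 0, 0) the pool is (4, 4, 3)
  run W4 (needs (0, 1, 3), free (4, 4, 3)); after release of (0, 1, 3) the pool is (4, 5, 6)
  run W3 (needs (2, 5, 2), free (4, 5, 6)); after release of (1, 0, 3) the pool is (5, 5, 9)
  run W7 (needs (0, 2, 8), free (5, 5, 9)); after release of (1, 1, 0) the pool is (6, 6, 9)


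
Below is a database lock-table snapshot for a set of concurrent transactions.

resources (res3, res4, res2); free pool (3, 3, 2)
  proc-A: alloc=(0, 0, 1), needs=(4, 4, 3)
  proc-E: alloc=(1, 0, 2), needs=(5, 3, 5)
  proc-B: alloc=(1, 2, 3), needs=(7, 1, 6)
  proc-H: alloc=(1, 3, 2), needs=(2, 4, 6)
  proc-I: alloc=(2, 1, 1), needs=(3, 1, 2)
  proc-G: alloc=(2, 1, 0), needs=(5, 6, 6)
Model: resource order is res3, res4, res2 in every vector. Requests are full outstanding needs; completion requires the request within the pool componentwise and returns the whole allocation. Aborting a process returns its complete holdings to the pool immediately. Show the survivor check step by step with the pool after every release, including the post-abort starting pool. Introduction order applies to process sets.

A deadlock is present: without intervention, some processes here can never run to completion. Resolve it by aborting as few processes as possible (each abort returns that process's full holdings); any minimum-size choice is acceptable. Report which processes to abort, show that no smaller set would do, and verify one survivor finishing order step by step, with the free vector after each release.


The answer: abort proc-H.
Key observation: the deadlocked proc-G becomes finishable only because proc-H released (1, 3, 2); it completes at step 3 below.
Why nothing smaller works: aborting no one leaves the state deadlocked as given.
Survivors finish in the order: proc-A, proc-I, proc-G, proc-B, proc-E. Step-by-step check (pool after the aborts first):
  pool = (4, 6, 4)
  run proc-A (needs (4, 4, 3), free (4, 6, 4)); after release of (0, 0, 1) the pool is (4, 6, 5)
  run proc-I (needs (3, 1, 2), free (4, 6, 5)); after release of (2, 1, 1) the pool is (6, 7, 6)
  run proc-G (needs (5, 6, 6), free (6, 7, 6)); after release of (2, 1, 0) the pool is (8, 8, 6)
  run proc-B (needs (7, 1, 6), free (8, 8, 6)); after release of (1, 2, 3) the pool is (9, 10, 9)
  run proc-E (needs (5, 3, 5), free (9, 10, 9)); after release of (1, 0, 2) the pool is (10, 10, 11)


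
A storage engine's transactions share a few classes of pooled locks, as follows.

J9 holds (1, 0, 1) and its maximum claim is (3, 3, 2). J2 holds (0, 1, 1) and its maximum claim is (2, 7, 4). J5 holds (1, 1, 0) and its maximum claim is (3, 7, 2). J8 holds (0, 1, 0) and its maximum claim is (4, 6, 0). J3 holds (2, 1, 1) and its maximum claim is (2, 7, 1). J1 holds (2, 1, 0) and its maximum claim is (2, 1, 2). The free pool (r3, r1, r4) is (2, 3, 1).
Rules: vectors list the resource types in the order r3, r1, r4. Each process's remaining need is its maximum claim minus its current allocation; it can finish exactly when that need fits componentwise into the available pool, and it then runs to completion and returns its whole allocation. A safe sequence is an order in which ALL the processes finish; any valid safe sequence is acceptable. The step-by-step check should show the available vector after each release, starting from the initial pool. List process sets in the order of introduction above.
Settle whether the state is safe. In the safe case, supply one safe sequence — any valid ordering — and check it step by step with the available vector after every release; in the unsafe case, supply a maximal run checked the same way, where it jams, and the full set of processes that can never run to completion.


UNSAFE.
Key observation: once J9, J1 finish, the pool peaks at (5, 4, 2) — and every remaining process still needs more r1 than that.
The run J9, J1 cannot be extended any further. Step-by-step check:
  pool = (2, 3, 1)
  J9: need (2, 3, 1) fits (2, 3, 1); releases (1, 0, 1), pool now (3, 3, 2)
  J1: need (0, 0, 2) fits (3, 3, 2); releases (2, 1, 0), pool now (5, 4, 2)
  J2 still needs (2, 6, 3) but only (5, 4, 2) is free — short on r1 and r4
  J5 still needs (2, 6, 2) but only (5, 4, 2) is free — short on r1
  J8 still needs (4, 5, 0) but only (5, 4, 2) is free — short on r1
  J3 still needs (0, 6, 0) but only (5, 4, 2) is free — short on r1
Processes that can never finish: J2, J5, J8 and J3.


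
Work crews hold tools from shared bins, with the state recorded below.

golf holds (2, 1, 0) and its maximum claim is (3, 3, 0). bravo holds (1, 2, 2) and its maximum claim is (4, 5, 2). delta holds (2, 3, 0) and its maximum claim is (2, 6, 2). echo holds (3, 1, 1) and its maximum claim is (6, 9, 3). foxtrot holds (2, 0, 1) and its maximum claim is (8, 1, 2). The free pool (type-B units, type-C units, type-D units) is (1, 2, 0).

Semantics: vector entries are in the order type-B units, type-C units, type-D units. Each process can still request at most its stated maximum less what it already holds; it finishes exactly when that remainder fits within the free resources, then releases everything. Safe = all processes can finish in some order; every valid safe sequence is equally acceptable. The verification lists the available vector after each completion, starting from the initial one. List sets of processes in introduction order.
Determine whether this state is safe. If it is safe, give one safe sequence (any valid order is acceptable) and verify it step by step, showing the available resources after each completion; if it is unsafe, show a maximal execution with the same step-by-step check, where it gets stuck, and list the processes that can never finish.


SAFE — a valid safe sequence is golf, bravo, delta, foxtrot, echo.
Key observation: golf is the earliest step where a requested resource binds exactly: need (1, 2, 0), pool (1, 2, 0) at its turn.
Verifying each step:
  pool = (1, 2, 0)
  golf: need (1, 2, 0) fits (1, 2, 0); releases (2, 1, 0), pool now (3, 3, 0)
  bravo: need (3, 3, 0) fits (3, 3, 0); releases (1, 2, 2), pool now (4, 5, 2)
  delta: need (0, 3, 2) fits (4, 5, 2); releases (2, 3, 0), pool now (6, 8, 2)
  foxtrot: need (6, 1, 1) fits (6, 8, 2); releases (2, 0, 1), pool now (8, 8, 3)
  echo: need (3, 8, 2) fits (8, 8, 3); releases (3, 1, 1), pool now (11, 9, 4)


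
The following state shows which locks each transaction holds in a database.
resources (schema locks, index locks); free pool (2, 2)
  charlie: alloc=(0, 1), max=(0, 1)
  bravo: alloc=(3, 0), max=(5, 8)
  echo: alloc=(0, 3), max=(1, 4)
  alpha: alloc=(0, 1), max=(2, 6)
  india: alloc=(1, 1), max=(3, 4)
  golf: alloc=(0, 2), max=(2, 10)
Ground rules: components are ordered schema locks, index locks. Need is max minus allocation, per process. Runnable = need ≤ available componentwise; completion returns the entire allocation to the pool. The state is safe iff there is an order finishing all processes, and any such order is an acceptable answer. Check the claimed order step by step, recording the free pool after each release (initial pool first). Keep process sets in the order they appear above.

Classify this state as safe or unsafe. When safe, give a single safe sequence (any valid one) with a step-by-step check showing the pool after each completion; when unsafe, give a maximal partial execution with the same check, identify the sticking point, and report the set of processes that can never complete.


SAFE, for example via the order echo, india, alpha, charlie, bravo, golf.
Key observation: the order's first zero-slack moment is india ((2, 3) needed, (2, 5) free — a requested resource with nothing to spare).
Walking it through:
  pool = (2, 2)
  run echo (needs (1, 1), free (2, 2)); after release of (0, 3) the pool is (2, 5)
  run india (needs (2, 3), free (2, 5)); after release of (1, 1) the pool is (3, 6)
  run alpha (needs (2, 5), free (3, 6)); after release of (0, 1) the pool is (3, 7)
  run charlie (needs (0, 0), free (3, 7)); after release of (0, 1) the pool is (3, 8)
  run bravo (needs (2, 8), free (3, 8)); after release of (3, 0) the pool is (6, 8)
  run golf (needs (2, 8), free (6, 8)); after release of (0, 2) the pool is (6, 10)


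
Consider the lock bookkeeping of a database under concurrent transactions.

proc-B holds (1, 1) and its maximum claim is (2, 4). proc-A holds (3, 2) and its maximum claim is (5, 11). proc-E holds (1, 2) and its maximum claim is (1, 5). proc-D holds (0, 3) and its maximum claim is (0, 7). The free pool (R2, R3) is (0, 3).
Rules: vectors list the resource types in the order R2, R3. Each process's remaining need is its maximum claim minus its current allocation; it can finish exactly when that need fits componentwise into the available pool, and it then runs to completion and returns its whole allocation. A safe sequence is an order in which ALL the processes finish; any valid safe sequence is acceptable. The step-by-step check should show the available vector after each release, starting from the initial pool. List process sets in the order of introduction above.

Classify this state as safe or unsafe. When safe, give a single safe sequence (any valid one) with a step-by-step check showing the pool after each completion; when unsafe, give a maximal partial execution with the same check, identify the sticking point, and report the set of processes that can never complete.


The state is SAFE; one workable sequence: proc-E, proc-D, proc-B, proc-A.
Key observation: reading the order forward, proc-E is the first process whose need (0, 3) meets the free pool (0, 3) exactly on a resource it requests.
Step-by-step check:
  pool = (0, 3)
  proc-E: need (0, 3) fits (0, 3); releases (1, 2), pool now (1, 5)
  proc-D: need (0, 4) fits (1, 5); releases (0, 3), pool now (1, 8)
  proc-B: need (1, 3) fits (1, 8); releases (1, 1), pool now (2, 9)
  proc-A: need (2, 9) fits (2, 9); releases (3, 2), pool now (5, 11)


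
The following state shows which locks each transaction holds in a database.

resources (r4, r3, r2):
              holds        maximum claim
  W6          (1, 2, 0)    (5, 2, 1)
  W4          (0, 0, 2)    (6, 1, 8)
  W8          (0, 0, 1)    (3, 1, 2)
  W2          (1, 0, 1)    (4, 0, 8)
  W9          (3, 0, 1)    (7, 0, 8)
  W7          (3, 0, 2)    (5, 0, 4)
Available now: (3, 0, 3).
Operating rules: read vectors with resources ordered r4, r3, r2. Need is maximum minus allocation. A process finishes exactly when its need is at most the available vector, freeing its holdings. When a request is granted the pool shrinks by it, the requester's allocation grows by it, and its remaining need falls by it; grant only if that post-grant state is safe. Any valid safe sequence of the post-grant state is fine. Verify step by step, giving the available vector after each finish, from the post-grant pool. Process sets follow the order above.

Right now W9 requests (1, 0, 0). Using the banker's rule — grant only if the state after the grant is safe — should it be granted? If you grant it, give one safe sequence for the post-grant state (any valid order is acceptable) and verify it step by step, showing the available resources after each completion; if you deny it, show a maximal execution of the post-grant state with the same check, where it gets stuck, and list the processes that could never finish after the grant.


GRANT. The post-grant state is safe; one safe sequence: W7, W6, W8, W4, W9, W2.
Key observation: even at the reduced pool (2, 0, 3), W7 fits immediately, so safety survives the grant.
Check on the post-grant state, step by step:
  pool = (2, 0, 3)
  W7: need (2, 0, 2) fits (2, 0, 3); releases (3, 0, 2), pool now (5, 0, 5)
  W6: need (4, 0, 1) fits (5, 0, 5); releases (1, 2, 0), pool now (6, 2, 5)
  W8: need (3, 1, 1) fits (6, 2, 5); releases (0, 0, 1), pool now (6, 2, 6)
  W4: need (6, 1, 6) fits (6, 2, 6); releases (0, 0, 2), pool now (6, 2, 8)
  W9: need (3, 0, 7) fits (6, 2, 8); releases (4, 0, 1), pool now (10, 2, 9)
  W2: need (3, 0, 7) fits (10, 2, 9); releases (1, 0, 1), pool now (11, 2, 10)


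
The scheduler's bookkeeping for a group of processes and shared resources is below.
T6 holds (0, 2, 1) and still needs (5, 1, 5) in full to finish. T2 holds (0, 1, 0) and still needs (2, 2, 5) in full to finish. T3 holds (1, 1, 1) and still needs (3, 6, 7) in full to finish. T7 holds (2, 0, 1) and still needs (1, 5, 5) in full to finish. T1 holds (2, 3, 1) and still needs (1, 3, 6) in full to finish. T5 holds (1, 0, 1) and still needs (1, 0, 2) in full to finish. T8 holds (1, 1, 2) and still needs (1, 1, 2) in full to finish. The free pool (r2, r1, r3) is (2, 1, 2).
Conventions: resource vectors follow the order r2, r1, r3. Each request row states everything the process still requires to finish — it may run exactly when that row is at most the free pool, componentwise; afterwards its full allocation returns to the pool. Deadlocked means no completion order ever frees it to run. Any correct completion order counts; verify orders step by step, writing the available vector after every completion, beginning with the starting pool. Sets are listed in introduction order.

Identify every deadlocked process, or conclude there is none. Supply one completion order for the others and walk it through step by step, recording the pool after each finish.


Deadlocked set: T6, T3, T7 and T1.
Key observation: after T8, T5, T2 the pool peaks at (4, 3, 5), and each blocked process is short somewhere: T6 on r2; T3 on r1, r3; T7 on r1; T1 on r3.
The rest can finish in the order T8, T5, T2. Walking it through:
  pool = (2, 1, 2)
  run T8 (needs (1, 1, 2), free (2, 1, 2)); after release of (1, 1, 2) the pool is (3, 2, 4)
  run T5 (needs (1, 0, 2), free (3, 2, 4)); after release of (1, 0, 1) the pool is (4, 2, 5)
  run T2 (needs (2, 2, 5), free (4, 2, 5)); after release of (0, 1, 0) the pool is (4, 3, 5)
None of the blocked processes ever fits:
  T6 still needs (5, 1, 5) but only (4, 3, 5) is free — short on r2
  T3 still needs (3, 6, 7) but only (4, 3, 5) is free — short on r1 and r3
  T7 still needs (1, 5, 5) but only (4, 3, 5) is free — short on r1
  T1 still needs (1, 3, 6) but only (4, 3, 5) is free — short on r3


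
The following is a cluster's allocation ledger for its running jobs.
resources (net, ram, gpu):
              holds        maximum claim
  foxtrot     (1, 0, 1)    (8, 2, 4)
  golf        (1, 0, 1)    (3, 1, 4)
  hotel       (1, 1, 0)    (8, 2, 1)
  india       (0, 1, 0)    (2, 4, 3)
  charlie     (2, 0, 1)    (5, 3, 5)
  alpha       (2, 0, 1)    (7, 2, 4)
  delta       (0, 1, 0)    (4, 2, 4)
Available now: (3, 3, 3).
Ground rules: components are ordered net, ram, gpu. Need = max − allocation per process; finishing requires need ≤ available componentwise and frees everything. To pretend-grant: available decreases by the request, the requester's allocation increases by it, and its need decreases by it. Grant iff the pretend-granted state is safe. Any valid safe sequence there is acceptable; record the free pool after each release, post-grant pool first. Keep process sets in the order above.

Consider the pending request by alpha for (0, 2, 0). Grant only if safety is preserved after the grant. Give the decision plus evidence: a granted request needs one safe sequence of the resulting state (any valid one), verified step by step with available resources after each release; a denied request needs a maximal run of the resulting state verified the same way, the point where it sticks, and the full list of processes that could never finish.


DENY — the pretend-granted state is unsafe.
Key observation: after golf, delta the pool peaks at (4, 2, 4), and each blocked process is short somewhere: foxtrot on net; hotel on net; india on ram; charlie on ram; alpha on net.
After a pretend grant, a maximal execution: golf, delta — then nothing else fits. Verifying each step:
  pool = (3, 1, 3)
  run golf (needs (2, 1, 3), free (3, 1, 3)); after release of (1, 0, 1) the pool is (4, 1, 4)
  run delta (needs (4, 1, 4), free (4, 1, 4)); after release of (0, 1, 0) the pool is (4, 2, 4)
  blocked: foxtrot wants (7, 2, 3), pool (4, 2, 4) — not enough net
  blocked: hotel wants (7, 1, 1), pool (4, 2, 4) — not enough net
  blocked: india wants (2, 3, 3), pool (4, 2, 4) — not enough ram
  blocked: charlie wants (3, 3, 4), pool (4, 2, 4) — not enough ram
  blocked: alpha wants (5, 0, 3), pool (4, 2, 4) — not enough net
Had the request been granted, foxtrot, hotel, india, charlie and alpha could never finish.


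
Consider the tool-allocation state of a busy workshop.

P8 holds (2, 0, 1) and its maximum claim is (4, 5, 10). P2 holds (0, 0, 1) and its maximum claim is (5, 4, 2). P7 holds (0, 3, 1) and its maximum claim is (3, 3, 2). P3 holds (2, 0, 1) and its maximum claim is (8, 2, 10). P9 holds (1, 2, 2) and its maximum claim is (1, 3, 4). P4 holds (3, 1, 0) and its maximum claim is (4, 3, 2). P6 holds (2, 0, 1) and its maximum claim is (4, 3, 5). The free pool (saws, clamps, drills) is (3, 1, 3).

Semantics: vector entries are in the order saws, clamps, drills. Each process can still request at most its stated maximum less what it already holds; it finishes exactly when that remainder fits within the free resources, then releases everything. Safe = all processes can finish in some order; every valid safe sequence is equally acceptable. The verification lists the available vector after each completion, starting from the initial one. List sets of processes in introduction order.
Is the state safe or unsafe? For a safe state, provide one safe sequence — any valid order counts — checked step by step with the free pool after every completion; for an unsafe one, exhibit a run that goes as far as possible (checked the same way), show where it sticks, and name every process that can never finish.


UNSAFE.
Key observation: the pool after P9, P4, P6, P2, P7 is (9, 7, 8); every surviving request exceeds it in drills, so progress ends there.
A maximal execution: P9, P4, P6, P2, P7 — then nothing else fits. Check, step by step:
  pool = (3, 1, 3)
  P9 needs (0, 1, 2) <= (3, 1, 3) -> finishes; pool += (1, 2, 2) = (4, 3, 5)
  P4 needs (1, 2, 2) <= (4, 3, 5) -> finishes; pool += (3, 1, 0) = (7, 4, 5)
  P6 needs (2, 3, 4) <= (7, 4, 5) -> finishes; pool += (2, 0, 1) = (9, 4, 6)
  P2 needs (5, 4, 1) <= (9, 4, 6) -> finishes; pool += (0, 0, 1) = (9, 4, 7)
  P7 needs (3, 0, 1) <= (9, 4, 7) -> finishes; pool += (0, 3, 1) = (9, 7, 8)
  blocked: P8 wants (2, 5, 9), pool (9, 7, 8) — not enough drills
  blocked: P3 wants (6, 2, 9), pool (9, 7, 8) — not enough drills
Processes that can never finish: P8 and P3.


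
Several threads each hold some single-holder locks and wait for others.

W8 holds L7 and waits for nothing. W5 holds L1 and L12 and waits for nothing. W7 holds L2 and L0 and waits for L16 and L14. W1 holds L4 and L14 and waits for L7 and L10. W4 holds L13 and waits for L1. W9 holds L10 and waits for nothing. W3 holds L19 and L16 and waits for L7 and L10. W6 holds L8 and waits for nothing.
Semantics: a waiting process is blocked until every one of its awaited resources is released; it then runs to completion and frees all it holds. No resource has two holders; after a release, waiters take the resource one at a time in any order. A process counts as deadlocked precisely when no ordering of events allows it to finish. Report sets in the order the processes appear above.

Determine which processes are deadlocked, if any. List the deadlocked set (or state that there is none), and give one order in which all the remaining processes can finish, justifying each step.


No process is deadlocked.
Key observation: all waits point, directly or indirectly, at processes that can finish, so nothing is permanently blocked.
The rest can finish in the order W6, W9, W8, W3, W5, W1, W4, W7.
Check, step by step:
  W6 waits on nothing -> runs at once and releases L8
  W9 waits on nothing -> runs at once and releases L10
  W8 waits on nothing -> runs at once and releases L7
  W3: everything it awaited (L7 and L10) is free; runs, freeing L19 and L16
  W5 waits on nothing -> runs at once and releases L1 and L12
  W1: everything it awaited (L7 and L10) is free; runs, freeing L4 and L14
  W4: everything it awaited (L1) is free; runs, freeing L13
  W7: everything it awaited (L16 and L14) is free; runs, freeing L2 and L0


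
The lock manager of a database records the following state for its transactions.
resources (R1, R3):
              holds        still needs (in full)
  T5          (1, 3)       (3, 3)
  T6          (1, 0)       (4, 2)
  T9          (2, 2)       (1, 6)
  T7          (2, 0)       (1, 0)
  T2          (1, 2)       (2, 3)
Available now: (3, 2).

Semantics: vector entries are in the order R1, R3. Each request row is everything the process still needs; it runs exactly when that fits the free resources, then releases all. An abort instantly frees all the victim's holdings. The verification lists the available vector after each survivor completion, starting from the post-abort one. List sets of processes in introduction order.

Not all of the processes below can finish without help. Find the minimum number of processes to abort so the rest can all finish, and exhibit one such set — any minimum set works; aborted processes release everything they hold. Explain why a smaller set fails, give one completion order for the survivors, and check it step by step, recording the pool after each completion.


Abort T9.
Key observation: T5 had no path to completion before; after the abort of T9 ((2, 2) returned), step 3 is where it fits.
Minimality: the empty abort set fails — the state is deadlocked as it stands.
One survivor order: T7, T6, T5, T2. Verifying each step (post-abort pool first):
  pool = (5, 4)
  run T7 (needs (1, 0), free (5, 4)); after release of (2, 0) the pool is (7, 4)
  run T6 (needs (4, 2), free (7, 4)); after release of (1, 0) the pool is (8, 4)
  run T5 (needs (3, 3), free (8, 4)); after release of (1, 3) the pool is (9, 7)
  run T2 (needs (2, 3), free (9, 7)); after release of (1, 2) the pool is (10, 9)


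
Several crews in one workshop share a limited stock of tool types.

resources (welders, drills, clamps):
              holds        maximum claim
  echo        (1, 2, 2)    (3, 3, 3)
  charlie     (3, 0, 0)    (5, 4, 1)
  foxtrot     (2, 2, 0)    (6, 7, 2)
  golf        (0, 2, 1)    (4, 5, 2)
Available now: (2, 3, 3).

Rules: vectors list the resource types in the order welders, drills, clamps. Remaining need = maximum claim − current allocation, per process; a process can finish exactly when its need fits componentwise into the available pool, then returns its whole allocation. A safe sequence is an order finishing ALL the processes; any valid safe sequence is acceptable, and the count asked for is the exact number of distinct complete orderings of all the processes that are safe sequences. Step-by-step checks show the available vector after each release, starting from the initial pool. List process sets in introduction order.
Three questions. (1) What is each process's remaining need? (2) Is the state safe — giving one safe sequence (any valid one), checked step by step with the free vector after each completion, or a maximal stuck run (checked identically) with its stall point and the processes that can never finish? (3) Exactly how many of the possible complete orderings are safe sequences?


(1) Need matrix, components ordered welders, drills, clamps:
  echo: (2, 1, 1)
  charlie: (2, 4, 1)
  foxtrot: (4, 5, 2)
  golf: (4, 3, 1)
(2) SAFE. One safe sequence: echo, charlie, golf, foxtrot.
Key observation: the first exact fit in this order is echo — it needs (2, 1, 1) with (2, 3, 3) free, meeting a requested resource to the last unit.
Step-by-step check:
  pool = (2, 3, 3)
  echo needs (2, 1, 1) <= (2, 3, 3) -> finishes; pool += (1, 2, 2) = (3, 5, 5)
  charlie needs (2, 4, 1) <= (3, 5, 5) -> finishes; pool += (3, 0, 0) = (6, 5, 5)
  golf needs (4, 3, 1) <= (6, 5, 5) -> finishes; pool += (0, 2, 1) = (6, 7, 6)
  foxtrot needs (4, 5, 2) <= (6, 7, 6) -> finishes; pool += (2, 2, 0) = (8, 9, 6)
(3) The exact count: 2 of the possible complete orderings are safe sequences.


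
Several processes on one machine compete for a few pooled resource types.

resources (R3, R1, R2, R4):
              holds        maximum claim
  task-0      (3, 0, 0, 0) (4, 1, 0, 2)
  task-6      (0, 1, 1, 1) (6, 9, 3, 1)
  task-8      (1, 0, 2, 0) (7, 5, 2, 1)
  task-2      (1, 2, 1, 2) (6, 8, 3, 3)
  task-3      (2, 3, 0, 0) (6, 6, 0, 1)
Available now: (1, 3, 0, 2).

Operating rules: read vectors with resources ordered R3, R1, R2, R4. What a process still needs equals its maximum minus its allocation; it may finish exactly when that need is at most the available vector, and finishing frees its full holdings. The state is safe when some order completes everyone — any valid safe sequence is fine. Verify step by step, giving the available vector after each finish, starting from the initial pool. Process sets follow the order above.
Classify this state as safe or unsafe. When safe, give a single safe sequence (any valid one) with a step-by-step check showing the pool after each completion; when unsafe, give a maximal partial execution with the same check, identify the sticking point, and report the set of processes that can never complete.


SAFE. One safe sequence: task-0, task-3, task-8, task-2, task-6.
Key observation: task-0 marks the first exact bind of the order: its need (1, 1, 0, 2) fits the free (1, 3, 0, 2) with zero slack on a requested resource.
Verifying each step:
  pool = (1, 3, 0, 2)
  task-0: need (1, 1, 0, 2) fits (1, 3, 0, 2); releases (3, 0, 0, 0), pool now (4, 3, 0, 2)
  task-3: need (4, 3, 0, 1) fits (4, 3, 0, 2); releases (2, 3, 0, 0), pool now (6, 6, 0, 2)
  task-8: need (6, 5, 0, 1) fits (6, 6, 0, 2); releases (1, 0, 2, 0), pool now (7, 6, 2, 2)
  task-2: need (5, 6, 2, 1) fits (7, 6, 2, 2); releases (1, 2, 1, 2), pool now (8, 8, 3, 4)
  task-6: need (6, 8, 2, 0) fits (8, 8, 3, 4); releases (0, 1, 1, 1), pool now (8, 9, 4, 5)


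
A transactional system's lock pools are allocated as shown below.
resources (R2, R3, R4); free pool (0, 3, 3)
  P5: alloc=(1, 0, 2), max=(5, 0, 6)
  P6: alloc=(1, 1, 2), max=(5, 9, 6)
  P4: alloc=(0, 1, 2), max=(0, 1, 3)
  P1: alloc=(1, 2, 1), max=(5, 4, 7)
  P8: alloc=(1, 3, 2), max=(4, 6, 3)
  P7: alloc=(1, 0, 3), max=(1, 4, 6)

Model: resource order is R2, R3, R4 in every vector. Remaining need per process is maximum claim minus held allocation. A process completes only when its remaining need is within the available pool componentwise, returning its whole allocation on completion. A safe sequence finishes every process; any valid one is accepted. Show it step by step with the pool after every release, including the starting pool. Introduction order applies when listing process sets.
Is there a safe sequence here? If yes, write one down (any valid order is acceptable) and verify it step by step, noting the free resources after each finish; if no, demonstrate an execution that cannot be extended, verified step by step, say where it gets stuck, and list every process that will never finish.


UNSAFE.
Key observation: after P4, P7 complete, (1, 4, 8) is the best the pool ever gets, yet each leftover process wants more R2.
A maximal execution: P4, P7 — then nothing else fits. Step-by-step check:
  pool = (0, 3, 3)
  run P4 (needs (0, 0, 1), free (0, 3, 3)); after release of (0, 1, 2) the pool is (0, 4, 5)
  run P7 (needs (0, 4, 3), free (0, 4, 5)); after release of (1, 0, 3) the pool is (1, 4, 8)
  blocked: P5 wants (4, 0, 4), pool (1, 4, 8) — not enough R2
  blocked: P6 wants (4, 8, 4), pool (1, 4, 8) — not enough R2 and R3
  blocked: P1 wants (4, 2, 6), pool (1, 4, 8) — not enough R2
  blocked: P8 wants (3, 3, 1), pool (1, 4, 8) — not enough R2
Permanently blocked: P5, P6, P1 and P8.


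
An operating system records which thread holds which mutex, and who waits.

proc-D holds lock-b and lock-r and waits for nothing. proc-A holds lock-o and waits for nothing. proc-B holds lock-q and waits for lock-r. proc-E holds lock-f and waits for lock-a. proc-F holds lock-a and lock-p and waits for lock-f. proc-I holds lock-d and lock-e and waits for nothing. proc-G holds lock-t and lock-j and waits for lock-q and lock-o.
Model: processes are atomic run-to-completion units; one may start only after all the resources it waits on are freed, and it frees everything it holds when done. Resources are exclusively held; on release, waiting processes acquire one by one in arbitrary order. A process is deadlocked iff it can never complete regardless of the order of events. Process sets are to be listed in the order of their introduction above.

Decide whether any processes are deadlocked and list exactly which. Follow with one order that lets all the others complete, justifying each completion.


Deadlocked set: proc-E and proc-F.
Key observation: the knot is the closed ring of waits proc-E -> proc-F -> proc-E; no other process is dragged down with it.
A valid finishing order for the others: proc-A, proc-D, proc-B, proc-G, proc-I.
Walking it through:
  proc-A: no waits; runs immediately, freeing lock-o
  proc-D: no waits; runs immediately, freeing lock-b and lock-r
  proc-B: everything it awaited (lock-r) is free; runs, freeing lock-q
  proc-G: everything it awaited (lock-q and lock-o) is free; runs, freeing lock-t and lock-j
  proc-I: no waits; runs immediately, freeing lock-d and lock-e


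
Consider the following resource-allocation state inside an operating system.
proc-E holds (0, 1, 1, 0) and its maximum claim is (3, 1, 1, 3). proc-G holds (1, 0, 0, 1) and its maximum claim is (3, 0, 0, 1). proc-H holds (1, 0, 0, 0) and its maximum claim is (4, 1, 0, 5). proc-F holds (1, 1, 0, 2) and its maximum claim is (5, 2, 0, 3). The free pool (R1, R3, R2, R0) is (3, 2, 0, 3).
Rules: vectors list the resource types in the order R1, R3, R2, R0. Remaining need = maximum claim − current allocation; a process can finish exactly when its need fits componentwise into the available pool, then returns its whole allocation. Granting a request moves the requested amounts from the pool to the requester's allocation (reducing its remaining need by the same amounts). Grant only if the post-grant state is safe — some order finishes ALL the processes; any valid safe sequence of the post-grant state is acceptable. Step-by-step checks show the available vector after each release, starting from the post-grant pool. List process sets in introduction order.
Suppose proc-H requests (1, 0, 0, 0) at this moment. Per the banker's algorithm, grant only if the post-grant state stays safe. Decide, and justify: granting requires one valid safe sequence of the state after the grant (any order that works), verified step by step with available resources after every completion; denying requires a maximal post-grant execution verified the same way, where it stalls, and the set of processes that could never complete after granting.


DENY. Granting would leave the state unsafe.
Key observation: after proc-G, proc-E the pool peaks at (3, 3, 1, 4), and each blocked process is short somewhere: proc-H on R0; proc-F on R1.
On the post-grant state, proc-G, proc-E is a maximal run — nothing extends it. Step-by-step check:
  pool = (2, 2, 0, 3)
  proc-G needs (2, 0, 0, 0) <= (2, 2, 0, 3) -> finishes; pool += (1, 0, 0, 1) = (3, 2, 0, 4)
  proc-E needs (3, 0, 0, 3) <= (3, 2, 0, 4) -> finishes; pool += (0, 1, 1, 0) = (3, 3, 1, 4)
  proc-H still needs (2, 1, 0, 5) but only (3, 3, 1, 4) is free — short on R0
  proc-F still needs (4, 1, 0, 1) but only (3, 3, 1, 4) is free — short on R1
Had the request been granted, proc-H and proc-F could never finish.


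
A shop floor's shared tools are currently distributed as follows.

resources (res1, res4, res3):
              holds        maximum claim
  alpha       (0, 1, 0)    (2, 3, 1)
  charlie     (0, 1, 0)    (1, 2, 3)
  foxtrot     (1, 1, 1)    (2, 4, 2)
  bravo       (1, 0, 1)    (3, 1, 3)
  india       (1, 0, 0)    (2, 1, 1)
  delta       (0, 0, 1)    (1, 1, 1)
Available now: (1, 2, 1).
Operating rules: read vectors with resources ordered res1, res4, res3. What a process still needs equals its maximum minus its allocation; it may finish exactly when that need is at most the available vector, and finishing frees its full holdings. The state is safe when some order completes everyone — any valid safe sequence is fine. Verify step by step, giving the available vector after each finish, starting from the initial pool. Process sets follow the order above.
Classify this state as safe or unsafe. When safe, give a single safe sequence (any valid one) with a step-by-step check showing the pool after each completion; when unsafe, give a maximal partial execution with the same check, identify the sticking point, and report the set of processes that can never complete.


SAFE — a valid safe sequence is india, alpha, delta, foxtrot, bravo, charlie.
Key observation: at india the run first touches a limit — (1, 1, 1) against (1, 2, 1), exact on a resource it actually requests.
Step-by-step check:
  pool = (1, 2, 1)
  india needs (1, 1, 1) <= (1, 2, 1) -> finishes; pool += (1, 0, 0) = (2, 2, 1)
  alpha needs (2, 2, 1) <= (2, 2, 1) -> finishes; pool += (0, 1, 0) = (2, 3, 1)
  delta needs (1, 1, 0) <= (2, 3, 1) -> finishes; pool += (0, 0, 1) = (2, 3, 2)
  foxtrot needs (1, 3, 1) <= (2, 3, 2) -> finishes; pool += (1, 1, 1) = (3, 4, 3)
  bravo needs (2, 1, 2) <= (3, 4, 3) -> finishes; pool += (1, 0, 1) = (4, 4, 4)
  charlie needs (1, 1, 3) <= (4, 4, 4) -> finishes; pool += (0, 1, 0) = (4, 5, 4)


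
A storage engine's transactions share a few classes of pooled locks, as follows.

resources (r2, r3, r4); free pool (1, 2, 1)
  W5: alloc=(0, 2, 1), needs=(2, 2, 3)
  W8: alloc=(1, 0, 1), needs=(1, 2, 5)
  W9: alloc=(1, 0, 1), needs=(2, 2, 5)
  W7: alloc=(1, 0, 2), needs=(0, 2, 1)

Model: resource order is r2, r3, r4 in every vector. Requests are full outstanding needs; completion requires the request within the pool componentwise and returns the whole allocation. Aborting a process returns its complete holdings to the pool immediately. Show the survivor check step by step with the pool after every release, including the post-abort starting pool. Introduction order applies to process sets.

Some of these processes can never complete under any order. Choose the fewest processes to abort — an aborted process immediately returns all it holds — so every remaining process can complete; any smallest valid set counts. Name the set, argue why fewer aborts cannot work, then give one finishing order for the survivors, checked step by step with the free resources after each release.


Minimum abort set: W8.
Key observation: W9 was stuck for good until W8 gave back (1, 0, 1); in the order shown it finishes at step 3.
Minimality: the empty abort set fails — the state is deadlocked as it stands.
One survivor order: W7, W5, W9. Verifying each step (post-abort pool first):
  pool = (2, 2, 2)
  W7 needs (0, 2, 1) <= (2, 2, 2) -> finishes; pool += (1, 0, 2) = (3, 2, 4)
  W5 needs (2, 2, 3) <= (3, 2, 4) -> finishes; pool += (0, 2, 1) = (3, 4, 5)
  W9 needs (2, 2, 5) <= (3, 4, 5) -> finishes; pool += (1, 0, 1) = (4, 4, 6)


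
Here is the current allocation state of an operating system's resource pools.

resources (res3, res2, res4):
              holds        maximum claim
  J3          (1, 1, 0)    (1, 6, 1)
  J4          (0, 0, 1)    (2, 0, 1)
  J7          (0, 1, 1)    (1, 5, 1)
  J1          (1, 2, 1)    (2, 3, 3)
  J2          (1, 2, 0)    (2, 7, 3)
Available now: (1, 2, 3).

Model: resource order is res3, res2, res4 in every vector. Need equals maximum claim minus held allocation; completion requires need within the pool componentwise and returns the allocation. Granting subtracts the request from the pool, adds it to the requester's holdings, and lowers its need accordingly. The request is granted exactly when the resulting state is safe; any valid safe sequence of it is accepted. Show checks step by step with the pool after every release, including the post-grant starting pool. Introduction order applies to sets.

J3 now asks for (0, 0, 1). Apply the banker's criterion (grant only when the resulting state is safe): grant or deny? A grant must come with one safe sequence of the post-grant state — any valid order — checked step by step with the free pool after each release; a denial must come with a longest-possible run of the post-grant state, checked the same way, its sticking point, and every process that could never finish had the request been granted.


GRANT: granting preserves safety; a valid post-grant sequence is J1, J4, J7, J3, J2.
Key observation: with (1, 2, 2) left after the transfer, J1 can run at once — the state stays safe.
Check on the post-grant state, step by step:
  pool = (1, 2, 2)
  run J1 (needs (1, 1, 2), free (1, 2, 2)); after release of (1, 2, 1) the pool is (2, 4, 3)
  run J4 (needs (2, 0, 0), free (2, 4, 3)); after release of (0, 0, 1) the pool is (2, 4, 4)
  run J7 (needs (1, 4, 0), free (2, 4, 4)); after release of (0, 1, 1) the pool is (2, 5, 5)
  run J3 (needs (0, 5, 0), free (2, 5, 5)); after release of (1, 1, 1) the pool is (3, 6, 6)
  run J2 (needs (1, 5, 3), free (3, 6, 6)); after release of (1, 2, 0) the pool is (4, 8, 6)
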